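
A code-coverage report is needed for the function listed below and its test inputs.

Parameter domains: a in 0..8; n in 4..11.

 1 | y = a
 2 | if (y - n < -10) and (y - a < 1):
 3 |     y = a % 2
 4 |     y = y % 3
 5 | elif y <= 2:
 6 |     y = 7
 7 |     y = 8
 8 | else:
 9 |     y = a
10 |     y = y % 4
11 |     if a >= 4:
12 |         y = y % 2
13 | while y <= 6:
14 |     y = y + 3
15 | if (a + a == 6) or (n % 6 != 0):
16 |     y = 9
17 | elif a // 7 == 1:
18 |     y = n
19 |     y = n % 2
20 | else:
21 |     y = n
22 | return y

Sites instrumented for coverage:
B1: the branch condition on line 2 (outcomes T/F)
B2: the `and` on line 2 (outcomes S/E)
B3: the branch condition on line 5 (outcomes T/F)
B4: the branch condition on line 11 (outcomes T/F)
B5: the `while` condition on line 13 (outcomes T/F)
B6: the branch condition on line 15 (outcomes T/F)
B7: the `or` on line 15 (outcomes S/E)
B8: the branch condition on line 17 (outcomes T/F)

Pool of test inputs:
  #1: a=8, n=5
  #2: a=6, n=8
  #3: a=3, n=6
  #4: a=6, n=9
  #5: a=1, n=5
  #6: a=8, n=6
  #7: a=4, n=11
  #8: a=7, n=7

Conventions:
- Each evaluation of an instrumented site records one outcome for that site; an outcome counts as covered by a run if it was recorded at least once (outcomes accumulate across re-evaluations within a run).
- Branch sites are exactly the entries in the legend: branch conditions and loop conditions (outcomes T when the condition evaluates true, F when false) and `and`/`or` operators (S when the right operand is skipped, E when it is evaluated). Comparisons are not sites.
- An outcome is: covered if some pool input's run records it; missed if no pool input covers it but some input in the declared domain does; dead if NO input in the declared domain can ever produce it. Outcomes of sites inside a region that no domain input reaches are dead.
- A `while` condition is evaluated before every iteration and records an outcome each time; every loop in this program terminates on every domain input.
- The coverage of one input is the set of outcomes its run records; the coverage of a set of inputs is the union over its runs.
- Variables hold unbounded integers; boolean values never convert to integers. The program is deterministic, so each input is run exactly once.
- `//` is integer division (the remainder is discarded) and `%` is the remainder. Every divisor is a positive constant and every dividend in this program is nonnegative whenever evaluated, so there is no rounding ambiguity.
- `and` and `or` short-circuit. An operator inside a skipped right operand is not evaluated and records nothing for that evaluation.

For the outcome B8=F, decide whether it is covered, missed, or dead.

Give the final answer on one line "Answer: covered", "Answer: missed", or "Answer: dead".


no pool input records B8=F
but domain input (a=0, n=6) does record it -> reachable, so missed
Answer: missed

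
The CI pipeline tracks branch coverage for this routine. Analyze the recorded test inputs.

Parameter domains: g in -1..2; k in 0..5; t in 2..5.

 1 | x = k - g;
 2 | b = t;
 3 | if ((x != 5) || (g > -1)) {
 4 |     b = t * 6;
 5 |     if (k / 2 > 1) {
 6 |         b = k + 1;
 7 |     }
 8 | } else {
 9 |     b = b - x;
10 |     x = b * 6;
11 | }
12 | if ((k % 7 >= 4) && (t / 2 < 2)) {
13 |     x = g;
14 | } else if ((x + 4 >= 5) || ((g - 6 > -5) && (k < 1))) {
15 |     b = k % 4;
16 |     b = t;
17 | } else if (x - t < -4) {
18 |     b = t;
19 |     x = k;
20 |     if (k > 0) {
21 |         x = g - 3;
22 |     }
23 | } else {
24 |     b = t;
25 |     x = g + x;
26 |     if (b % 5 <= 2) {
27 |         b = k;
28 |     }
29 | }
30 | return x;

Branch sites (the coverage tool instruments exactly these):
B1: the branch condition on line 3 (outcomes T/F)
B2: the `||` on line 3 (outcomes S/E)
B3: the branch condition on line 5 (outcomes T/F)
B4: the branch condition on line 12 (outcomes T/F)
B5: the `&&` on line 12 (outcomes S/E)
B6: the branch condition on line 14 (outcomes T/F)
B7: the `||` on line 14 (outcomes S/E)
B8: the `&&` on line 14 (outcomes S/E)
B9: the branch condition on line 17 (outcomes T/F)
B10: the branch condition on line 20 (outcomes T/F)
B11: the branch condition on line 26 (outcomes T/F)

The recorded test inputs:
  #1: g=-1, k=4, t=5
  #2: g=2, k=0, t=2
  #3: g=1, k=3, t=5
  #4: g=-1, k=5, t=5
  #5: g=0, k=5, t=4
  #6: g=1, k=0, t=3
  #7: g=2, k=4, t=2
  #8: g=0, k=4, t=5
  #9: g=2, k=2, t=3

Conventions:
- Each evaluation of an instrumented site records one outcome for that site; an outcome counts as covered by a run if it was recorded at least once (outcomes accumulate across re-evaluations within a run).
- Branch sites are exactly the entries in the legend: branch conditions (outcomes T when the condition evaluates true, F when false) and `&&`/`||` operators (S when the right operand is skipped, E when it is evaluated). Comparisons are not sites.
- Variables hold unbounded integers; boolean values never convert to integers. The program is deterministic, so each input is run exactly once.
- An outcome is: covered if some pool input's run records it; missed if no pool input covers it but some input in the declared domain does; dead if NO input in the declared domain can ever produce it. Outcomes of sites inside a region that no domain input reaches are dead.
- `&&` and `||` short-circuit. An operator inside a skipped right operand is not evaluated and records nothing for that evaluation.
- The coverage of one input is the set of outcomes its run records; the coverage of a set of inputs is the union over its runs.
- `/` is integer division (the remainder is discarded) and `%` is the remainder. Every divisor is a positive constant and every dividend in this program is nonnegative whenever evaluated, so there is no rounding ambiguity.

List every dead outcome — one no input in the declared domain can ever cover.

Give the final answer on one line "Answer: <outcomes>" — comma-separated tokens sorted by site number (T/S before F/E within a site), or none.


checking every outcome against all 96 domain inputs:
  reachable outcomes have witnesses, e.g. B1=T (e.g. g=-1, k=0, t=2), B1=F (e.g. g=-1, k=4, t=2), B2=S (e.g. g=-1, k=0, t=2), B2=E (e.g. g=-1, k=4, t=2)
Answer: none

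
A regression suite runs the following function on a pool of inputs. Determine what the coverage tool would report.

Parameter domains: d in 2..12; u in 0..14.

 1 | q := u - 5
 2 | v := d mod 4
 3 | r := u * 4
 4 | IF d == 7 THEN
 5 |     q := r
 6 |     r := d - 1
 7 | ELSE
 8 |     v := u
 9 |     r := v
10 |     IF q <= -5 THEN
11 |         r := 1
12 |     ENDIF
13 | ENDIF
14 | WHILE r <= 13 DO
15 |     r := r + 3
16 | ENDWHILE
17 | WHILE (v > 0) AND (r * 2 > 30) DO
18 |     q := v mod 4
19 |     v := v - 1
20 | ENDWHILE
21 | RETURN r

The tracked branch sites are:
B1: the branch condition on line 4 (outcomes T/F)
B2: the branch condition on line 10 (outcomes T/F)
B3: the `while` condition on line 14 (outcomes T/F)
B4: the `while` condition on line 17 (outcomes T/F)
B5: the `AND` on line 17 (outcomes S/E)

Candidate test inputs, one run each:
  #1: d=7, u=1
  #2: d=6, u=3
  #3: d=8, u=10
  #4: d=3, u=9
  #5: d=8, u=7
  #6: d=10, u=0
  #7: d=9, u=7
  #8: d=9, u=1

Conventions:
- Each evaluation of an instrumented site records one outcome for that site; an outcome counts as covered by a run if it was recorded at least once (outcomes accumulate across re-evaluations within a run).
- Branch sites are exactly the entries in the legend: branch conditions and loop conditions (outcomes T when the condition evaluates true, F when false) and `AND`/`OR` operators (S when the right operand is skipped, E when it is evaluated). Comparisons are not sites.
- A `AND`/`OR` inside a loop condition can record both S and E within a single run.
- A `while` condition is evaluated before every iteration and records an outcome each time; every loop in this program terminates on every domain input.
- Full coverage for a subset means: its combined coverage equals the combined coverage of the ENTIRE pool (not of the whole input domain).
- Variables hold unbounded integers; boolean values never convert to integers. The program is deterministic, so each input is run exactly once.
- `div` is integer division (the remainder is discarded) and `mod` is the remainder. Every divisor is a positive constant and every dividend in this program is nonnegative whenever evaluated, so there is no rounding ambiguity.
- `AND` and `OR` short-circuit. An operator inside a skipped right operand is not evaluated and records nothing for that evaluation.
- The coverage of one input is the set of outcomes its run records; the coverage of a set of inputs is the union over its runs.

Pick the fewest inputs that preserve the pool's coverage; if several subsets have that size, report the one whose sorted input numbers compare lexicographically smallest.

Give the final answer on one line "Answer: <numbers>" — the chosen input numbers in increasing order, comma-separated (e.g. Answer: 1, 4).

input #1 (d=7, u=1): events B1->T, B3->T, B3->T, B3->T, B3->F, B5->E, B4->F; covers B1=T, B3=T, B3=F, B4=F, B5=E
input #2 (d=6, u=3): events B1->F, B2->F, B3->T, B3->T, B3->T, B3->T, B3->F, B5->E, B4->F; covers B1=F, B2=F, B3=T, B3=F, B4=F, B5=E
input #3 (d=8, u=10): events B1->F, B2->F, B3->T, B3->T, B3->F, B5->E, B4->T, B5->E, B4->T, B5->E, B4->T, B5->E, B4->T, B5->E, ...; covers B1=F, B2=F, B3=T, B3=F, B4=T, B4=F, B5=S, B5=E
input #4 (d=3, u=9): events B1->F, B2->F, B3->T, B3->T, B3->F, B5->E, B4->F; covers B1=F, B2=F, B3=T, B3=F, B4=F, B5=E
input #5 (d=8, u=7): events B1->F, B2->F, B3->T, B3->T, B3->T, B3->F, B5->E, B4->T, B5->E, B4->T, B5->E, B4->T, B5->E, B4->T, ...; covers B1=F, B2=F, B3=T, B3=F, B4=T, B4=F, B5=S, B5=E
input #6 (d=10, u=0): events B1->F, B2->T, B3->T, B3->T, B3->T, B3->T, B3->T, B3->F, B5->S, B4->F; covers B1=F, B2=T, B3=T, B3=F, B4=F, B5=S
input #7 (d=9, u=7): events B1->F, B2->F, B3->T, B3->T, B3->T, B3->F, B5->E, B4->T, B5->E, B4->T, B5->E, B4->T, B5->E, B4->T, ...; covers B1=F, B2=F, B3=T, B3=F, B4=T, B4=F, B5=S, B5=E
input #8 (d=9, u=1): events B1->F, B2->F, B3->T, B3->T, B3->T, B3->T, B3->T, B3->F, B5->E, B4->T, B5->S, B4->F; covers B1=F, B2=F, B3=T, B3=F, B4=T, B4=F, B5=S, B5=E
together the pool reaches 10 outcomes: B1=T, B1=F, B2=T, B2=F, B3=T, B3=F, B4=T, B4=F, B5=S, B5=E
every size-1 subset falls short of the 10 outcomes (best: 8/10)
every size-2 subset falls short of the 10 outcomes (best: 9/10)
inputs {1, 3, 6} (size 3) cover everything; no size-3 subset with a lexicographically smaller index list covers all 10

Answer: 1, 3, 6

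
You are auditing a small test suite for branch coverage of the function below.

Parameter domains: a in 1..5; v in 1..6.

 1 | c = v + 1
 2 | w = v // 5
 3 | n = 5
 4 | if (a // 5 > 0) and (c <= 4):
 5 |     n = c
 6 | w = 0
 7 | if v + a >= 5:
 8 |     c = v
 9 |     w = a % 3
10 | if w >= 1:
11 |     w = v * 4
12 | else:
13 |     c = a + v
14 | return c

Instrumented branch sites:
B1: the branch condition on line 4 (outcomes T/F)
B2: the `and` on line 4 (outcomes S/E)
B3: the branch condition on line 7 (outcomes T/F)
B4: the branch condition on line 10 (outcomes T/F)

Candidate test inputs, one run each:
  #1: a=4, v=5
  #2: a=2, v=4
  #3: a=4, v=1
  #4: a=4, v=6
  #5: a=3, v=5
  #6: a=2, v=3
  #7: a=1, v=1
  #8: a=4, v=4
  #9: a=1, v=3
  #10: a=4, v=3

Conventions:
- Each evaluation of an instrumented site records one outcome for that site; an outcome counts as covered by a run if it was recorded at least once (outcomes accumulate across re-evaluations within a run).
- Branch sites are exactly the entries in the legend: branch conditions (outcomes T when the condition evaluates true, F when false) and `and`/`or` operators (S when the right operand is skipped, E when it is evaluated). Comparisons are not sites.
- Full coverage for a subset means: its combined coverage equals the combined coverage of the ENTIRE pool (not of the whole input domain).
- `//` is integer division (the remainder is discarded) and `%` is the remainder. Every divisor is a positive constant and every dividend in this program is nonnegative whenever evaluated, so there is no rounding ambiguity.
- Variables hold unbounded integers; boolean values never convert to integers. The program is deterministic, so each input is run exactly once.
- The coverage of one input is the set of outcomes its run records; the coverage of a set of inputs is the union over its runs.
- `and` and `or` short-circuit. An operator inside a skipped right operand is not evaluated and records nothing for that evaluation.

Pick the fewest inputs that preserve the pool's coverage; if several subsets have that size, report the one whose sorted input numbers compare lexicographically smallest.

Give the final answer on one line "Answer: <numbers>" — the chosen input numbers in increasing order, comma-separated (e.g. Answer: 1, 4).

input #1, a=4, v=5: events B2->S, B1->F, B3->T, B4->T; outcomes B1=F, B2=S, B3=T, B4=T
input #2, a=2, v=4: events B2->S, B1->F, B3->T, B4->T; outcomes B1=F, B2=S, B3=T, B4=T
input #3, a=4, v=1: events B2->S, B1->F, B3->T, B4->T; outcomes B1=F, B2=S, B3=T, B4=T
input #4, a=4, v=6: events B2->S, B1->F, B3->T, B4->T; outcomes B1=F, B2=S, B3=T, B4=T
input #5, a=3, v=5: events B2->S, B1->F, B3->T, B4->F; outcomes B1=F, B2=S, B3=T, B4=F
input #6, a=2, v=3: events B2->S, B1->F, B3->T, B4->T; outcomes B1=F, B2=S, B3=T, B4=T
input #7, a=1, v=1: events B2->S, B1->F, B3->F, B4->F; outcomes B1=F, B2=S, B3=F, B4=F
input #8, a=4, v=4: events B2->S, B1->F, B3->T, B4->T; outcomes B1=F, B2=S, B3=T, B4=T
input #9, a=1, v=3: events B2->S, B1->F, B3->F, B4->F; outcomes B1=F, B2=S, B3=F, B4=F
input #10, a=4, v=3: events B2->S, B1->F, B3->T, B4->T; outcomes B1=F, B2=S, B3=T, B4=T
together the pool reaches 6 outcomes: B1=F, B2=S, B3=T, B3=F, B4=T, B4=F
no size-1 subset reaches all 6 outcomes (best union: 4/6)
at size 2, {1, 7} reaches all 6 outcomes; every lexicographically earlier size-2 subset fails

Answer: 1, 7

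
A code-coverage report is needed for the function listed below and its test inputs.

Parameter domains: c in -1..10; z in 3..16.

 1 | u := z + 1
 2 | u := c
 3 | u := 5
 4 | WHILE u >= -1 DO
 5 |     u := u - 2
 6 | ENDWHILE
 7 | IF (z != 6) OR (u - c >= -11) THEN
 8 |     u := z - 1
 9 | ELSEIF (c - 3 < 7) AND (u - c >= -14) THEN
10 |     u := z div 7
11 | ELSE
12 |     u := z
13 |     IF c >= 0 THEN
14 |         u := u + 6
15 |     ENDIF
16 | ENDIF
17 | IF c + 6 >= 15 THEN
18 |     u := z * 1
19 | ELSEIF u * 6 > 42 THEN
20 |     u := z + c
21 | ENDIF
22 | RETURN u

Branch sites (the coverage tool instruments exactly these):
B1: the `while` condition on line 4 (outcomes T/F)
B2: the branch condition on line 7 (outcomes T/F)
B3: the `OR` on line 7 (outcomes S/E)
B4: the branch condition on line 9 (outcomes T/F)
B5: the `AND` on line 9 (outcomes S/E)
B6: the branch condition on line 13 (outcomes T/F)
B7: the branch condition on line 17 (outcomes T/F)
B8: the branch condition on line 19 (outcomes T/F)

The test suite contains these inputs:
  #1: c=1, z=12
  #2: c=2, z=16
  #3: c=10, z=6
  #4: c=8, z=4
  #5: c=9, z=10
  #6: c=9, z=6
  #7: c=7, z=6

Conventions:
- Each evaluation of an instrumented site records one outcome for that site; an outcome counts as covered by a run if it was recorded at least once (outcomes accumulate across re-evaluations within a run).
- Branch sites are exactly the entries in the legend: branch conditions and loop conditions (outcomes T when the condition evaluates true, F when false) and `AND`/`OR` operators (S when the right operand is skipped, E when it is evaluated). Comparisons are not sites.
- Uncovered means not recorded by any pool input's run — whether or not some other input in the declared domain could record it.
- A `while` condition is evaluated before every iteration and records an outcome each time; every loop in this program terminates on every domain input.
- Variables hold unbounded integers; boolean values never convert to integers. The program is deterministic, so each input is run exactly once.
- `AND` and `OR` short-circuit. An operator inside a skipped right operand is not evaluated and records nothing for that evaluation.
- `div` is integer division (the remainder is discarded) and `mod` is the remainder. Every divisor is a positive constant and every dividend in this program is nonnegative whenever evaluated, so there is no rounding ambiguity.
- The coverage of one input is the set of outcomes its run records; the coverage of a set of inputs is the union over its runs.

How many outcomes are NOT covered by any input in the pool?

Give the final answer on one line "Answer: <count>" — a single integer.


#1 (c=1, z=12) -> B1->T, B1->T, B1->T, B1->T, B1->F, B3->S, B2->T, B7->F, B8->T; covered: B1=T, B1=F, B2=T, B3=S, B7=F, B8=T
#2 (c=2, z=16) -> B1->T, B1->T, B1->T, B1->T, B1->F, B3->S, B2->T, B7->F, B8->T; covered: B1=T, B1=F, B2=T, B3=S, B7=F, B8=T
#3 (c=10, z=6) -> B1->T, B1->T, B1->T, B1->T, B1->F, B3->E, B2->F, B5->S, B4->F, B6->T, B7->T; covered: B1=T, B1=F, B2=F, B3=E, B4=F, B5=S, B6=T, B7=T
#4 (c=8, z=4) -> B1->T, B1->T, B1->T, B1->T, B1->F, B3->S, B2->T, B7->F, B8->F; covered: B1=T, B1=F, B2=T, B3=S, B7=F, B8=F
#5 (c=9, z=10) -> B1->T, B1->T, B1->T, B1->T, B1->F, B3->S, B2->T, B7->T; covered: B1=T, B1=F, B2=T, B3=S, B7=T
#6 (c=9, z=6) -> B1->T, B1->T, B1->T, B1->T, B1->F, B3->E, B2->F, B5->E, B4->T, B7->T; covered: B1=T, B1=F, B2=F, B3=E, B4=T, B5=E, B7=T
#7 (c=7, z=6) -> B1->T, B1->T, B1->T, B1->T, B1->F, B3->E, B2->T, B7->F, B8->F; covered: B1=T, B1=F, B2=T, B3=E, B7=F, B8=F
union over the pool: B1=T, B1=F, B2=T, B2=F, B3=S, B3=E, B4=T, B4=F, B5=S, B5=E, B6=T, B7=T, B7=F, B8=T, B8=F
uncovered (1 of 16): B6=F
Answer: 1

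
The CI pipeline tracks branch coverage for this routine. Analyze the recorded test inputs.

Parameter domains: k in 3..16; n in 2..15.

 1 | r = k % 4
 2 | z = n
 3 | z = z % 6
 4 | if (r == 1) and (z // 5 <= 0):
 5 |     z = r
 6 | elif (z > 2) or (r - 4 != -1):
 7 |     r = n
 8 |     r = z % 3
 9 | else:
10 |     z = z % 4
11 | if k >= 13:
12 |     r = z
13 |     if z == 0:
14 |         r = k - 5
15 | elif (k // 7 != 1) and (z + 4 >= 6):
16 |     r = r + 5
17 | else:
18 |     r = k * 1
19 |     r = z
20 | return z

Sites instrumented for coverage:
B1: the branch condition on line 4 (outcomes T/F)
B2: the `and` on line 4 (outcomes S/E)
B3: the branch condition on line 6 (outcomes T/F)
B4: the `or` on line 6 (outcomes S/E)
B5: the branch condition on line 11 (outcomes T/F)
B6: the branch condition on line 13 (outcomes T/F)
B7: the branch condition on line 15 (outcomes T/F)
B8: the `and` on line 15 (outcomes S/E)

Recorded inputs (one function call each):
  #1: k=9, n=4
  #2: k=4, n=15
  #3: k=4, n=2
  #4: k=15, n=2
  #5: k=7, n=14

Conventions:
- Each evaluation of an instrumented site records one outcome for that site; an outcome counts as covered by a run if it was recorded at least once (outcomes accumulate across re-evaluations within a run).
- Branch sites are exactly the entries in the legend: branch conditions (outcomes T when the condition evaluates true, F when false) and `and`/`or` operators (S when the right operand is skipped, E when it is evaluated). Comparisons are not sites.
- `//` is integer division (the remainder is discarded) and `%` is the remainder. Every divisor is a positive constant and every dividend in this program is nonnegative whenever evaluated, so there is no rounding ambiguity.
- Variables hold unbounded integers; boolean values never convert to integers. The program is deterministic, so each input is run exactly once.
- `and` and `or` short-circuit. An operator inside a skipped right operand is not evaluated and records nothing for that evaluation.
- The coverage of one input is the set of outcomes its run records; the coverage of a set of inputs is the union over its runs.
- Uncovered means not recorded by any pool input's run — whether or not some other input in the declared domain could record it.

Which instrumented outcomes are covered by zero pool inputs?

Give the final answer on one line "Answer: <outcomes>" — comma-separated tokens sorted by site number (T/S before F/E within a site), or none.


input #1 (k=9, n=4): events B2->E, B1->T, B5->F, B8->S, B7->F; covers B1=T, B2=E, B5=F, B7=F, B8=S
input #2 (k=4, n=15): events B2->S, B1->F, B4->S, B3->T, B5->F, B8->E, B7->T; covers B1=F, B2=S, B3=T, B4=S, B5=F, B7=T, B8=E
input #3 (k=4, n=2): events B2->S, B1->F, B4->E, B3->T, B5->F, B8->E, B7->T; covers B1=F, B2=S, B3=T, B4=E, B5=F, B7=T, B8=E
input #4 (k=15, n=2): events B2->S, B1->F, B4->E, B3->F, B5->T, B6->F; covers B1=F, B2=S, B3=F, B4=E, B5=T, B6=F
input #5 (k=7, n=14): events B2->S, B1->F, B4->E, B3->F, B5->F, B8->S, B7->F; covers B1=F, B2=S, B3=F, B4=E, B5=F, B7=F, B8=S
union over the pool: B1=T, B1=F, B2=S, B2=E, B3=T, B3=F, B4=S, B4=E, B5=T, B5=F, B6=F, B7=T, B7=F, B8=S, B8=E
uncovered (1 of 16): B6=T
Answer: B6=T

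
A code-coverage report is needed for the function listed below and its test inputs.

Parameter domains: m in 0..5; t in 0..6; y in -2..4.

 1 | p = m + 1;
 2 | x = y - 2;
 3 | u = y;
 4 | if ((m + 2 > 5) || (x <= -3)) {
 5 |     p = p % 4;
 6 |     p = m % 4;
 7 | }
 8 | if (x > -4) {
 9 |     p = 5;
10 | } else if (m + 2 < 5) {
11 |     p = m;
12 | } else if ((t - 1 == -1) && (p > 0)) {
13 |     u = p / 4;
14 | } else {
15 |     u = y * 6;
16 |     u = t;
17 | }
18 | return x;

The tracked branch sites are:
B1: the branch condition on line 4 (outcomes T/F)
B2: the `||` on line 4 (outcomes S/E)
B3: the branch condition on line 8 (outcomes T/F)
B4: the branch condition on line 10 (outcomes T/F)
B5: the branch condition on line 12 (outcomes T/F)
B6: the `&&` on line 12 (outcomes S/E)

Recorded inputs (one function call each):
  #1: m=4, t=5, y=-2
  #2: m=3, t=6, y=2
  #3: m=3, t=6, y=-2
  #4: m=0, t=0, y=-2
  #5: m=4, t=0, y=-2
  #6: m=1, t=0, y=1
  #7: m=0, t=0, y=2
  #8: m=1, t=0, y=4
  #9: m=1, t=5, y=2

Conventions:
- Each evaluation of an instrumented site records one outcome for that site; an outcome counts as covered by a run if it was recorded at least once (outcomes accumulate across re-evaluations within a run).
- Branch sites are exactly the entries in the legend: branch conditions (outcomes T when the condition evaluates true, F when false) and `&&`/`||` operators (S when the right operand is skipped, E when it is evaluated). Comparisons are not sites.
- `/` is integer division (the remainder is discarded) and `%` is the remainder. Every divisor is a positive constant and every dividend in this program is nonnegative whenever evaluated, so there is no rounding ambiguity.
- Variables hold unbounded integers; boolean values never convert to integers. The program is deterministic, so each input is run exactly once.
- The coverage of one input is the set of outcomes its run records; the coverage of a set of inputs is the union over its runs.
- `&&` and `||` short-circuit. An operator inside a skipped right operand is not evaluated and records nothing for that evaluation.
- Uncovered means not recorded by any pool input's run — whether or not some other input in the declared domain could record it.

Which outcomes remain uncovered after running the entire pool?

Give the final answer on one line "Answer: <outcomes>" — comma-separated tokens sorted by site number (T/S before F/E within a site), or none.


#1 (m=4, t=5, y=-2) -> B2->S, B1->T, B3->F, B4->F, B6->S, B5->F; covered: B1=T, B2=S, B3=F, B4=F, B5=F, B6=S
#2 (m=3, t=6, y=2) -> B2->E, B1->F, B3->T; covered: B1=F, B2=E, B3=T
#3 (m=3, t=6, y=-2) -> B2->E, B1->T, B3->F, B4->F, B6->S, B5->F; covered: B1=T, B2=E, B3=F, B4=F, B5=F, B6=S
#4 (m=0, t=0, y=-2) -> B2->E, B1->T, B3->F, B4->T; covered: B1=T, B2=E, B3=F, B4=T
#5 (m=4, t=0, y=-2) -> B2->S, B1->T, B3->F, B4->F, B6->E, B5->F; covered: B1=T, B2=S, B3=F, B4=F, B5=F, B6=E
#6 (m=1, t=0, y=1) -> B2->E, B1->F, B3->T; covered: B1=F, B2=E, B3=T
#7 (m=0, t=0, y=2) -> B2->E, B1->F, B3->T; covered: B1=F, B2=E, B3=T
#8 (m=1, t=0, y=4) -> B2->E, B1->F, B3->T; covered: B1=F, B2=E, B3=T
#9 (m=1, t=5, y=2) -> B2->E, B1->F, B3->T; covered: B1=F, B2=E, B3=T
union over the pool: B1=T, B1=F, B2=S, B2=E, B3=T, B3=F, B4=T, B4=F, B5=F, B6=S, B6=E
uncovered (1 of 12): B5=T
Answer: B5=T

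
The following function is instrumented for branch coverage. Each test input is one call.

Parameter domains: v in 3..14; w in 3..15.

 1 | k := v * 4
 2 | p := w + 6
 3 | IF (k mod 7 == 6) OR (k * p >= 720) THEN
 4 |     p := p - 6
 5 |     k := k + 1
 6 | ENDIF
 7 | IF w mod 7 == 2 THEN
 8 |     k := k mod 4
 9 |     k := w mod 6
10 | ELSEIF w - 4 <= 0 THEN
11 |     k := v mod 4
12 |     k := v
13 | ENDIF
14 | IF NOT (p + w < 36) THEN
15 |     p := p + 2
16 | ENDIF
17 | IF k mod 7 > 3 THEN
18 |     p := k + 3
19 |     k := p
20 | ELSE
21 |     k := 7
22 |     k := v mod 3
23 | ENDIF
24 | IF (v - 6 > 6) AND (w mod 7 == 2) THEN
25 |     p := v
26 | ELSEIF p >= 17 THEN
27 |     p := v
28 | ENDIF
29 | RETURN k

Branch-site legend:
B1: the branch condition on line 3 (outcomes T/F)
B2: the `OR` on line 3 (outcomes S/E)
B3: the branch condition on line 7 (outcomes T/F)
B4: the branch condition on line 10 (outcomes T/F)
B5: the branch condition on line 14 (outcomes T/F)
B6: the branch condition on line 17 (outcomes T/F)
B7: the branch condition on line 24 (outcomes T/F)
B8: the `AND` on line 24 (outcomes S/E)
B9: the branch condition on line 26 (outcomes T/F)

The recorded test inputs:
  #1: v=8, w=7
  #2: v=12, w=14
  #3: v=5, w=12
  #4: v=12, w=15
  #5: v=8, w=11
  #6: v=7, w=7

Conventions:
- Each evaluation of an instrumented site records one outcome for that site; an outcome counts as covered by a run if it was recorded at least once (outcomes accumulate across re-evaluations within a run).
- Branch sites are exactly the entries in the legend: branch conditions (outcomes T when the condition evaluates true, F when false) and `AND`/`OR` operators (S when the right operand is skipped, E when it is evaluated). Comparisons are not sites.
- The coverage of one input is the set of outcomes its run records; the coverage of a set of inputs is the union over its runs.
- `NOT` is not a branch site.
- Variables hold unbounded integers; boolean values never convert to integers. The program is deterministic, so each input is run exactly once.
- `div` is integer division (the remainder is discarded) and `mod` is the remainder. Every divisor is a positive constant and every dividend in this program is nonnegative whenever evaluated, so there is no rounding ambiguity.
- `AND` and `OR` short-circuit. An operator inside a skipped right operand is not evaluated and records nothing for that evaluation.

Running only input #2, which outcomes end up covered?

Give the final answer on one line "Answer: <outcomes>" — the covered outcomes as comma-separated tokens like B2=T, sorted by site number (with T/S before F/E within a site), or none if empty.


Running input #2 (v=12, w=14), event by event:
  B2->S, B1->T, B3->F, B4->F, B5->F, B6->F, B8->S, B7->F, B9->F
deduplicating events, the covered set is: B1=T, B2=S, B3=F, B4=F, B5=F, B6=F, B7=F, B8=S, B9=F
Answer: B1=T, B2=S, B3=F, B4=F, B5=F, B6=F, B7=F, B8=S, B9=F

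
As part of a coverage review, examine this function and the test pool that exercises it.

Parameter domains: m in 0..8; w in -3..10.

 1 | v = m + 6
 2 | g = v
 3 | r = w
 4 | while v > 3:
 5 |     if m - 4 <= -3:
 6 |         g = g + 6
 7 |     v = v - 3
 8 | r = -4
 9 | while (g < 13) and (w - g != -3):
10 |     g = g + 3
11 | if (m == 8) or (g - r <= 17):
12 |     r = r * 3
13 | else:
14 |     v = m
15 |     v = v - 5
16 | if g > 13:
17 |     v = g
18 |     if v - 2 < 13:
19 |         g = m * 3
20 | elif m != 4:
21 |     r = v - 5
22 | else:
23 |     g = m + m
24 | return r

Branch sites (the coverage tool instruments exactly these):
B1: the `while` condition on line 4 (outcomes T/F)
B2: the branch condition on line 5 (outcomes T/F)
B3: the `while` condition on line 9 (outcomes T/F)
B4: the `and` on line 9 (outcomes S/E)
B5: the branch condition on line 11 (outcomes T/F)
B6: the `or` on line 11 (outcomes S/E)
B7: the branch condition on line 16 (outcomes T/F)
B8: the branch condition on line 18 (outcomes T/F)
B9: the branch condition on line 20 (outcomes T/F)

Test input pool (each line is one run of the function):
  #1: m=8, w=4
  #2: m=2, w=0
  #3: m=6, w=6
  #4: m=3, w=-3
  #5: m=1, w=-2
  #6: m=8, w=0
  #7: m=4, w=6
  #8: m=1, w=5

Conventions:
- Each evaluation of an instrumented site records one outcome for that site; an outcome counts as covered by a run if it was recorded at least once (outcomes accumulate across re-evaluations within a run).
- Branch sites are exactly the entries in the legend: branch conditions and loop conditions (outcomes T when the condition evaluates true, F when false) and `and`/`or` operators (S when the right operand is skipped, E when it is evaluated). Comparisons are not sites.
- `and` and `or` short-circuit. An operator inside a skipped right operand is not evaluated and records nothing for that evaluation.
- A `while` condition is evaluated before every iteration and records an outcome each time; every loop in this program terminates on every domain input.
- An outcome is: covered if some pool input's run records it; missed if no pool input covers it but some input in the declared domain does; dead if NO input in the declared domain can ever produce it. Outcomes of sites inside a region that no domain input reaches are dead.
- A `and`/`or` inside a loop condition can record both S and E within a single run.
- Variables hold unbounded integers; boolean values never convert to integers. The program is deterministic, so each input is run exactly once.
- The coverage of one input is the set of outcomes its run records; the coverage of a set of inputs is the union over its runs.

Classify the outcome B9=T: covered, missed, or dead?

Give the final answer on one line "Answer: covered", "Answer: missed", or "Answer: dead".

no pool input records B9=T
but domain input (m=0, w=9) does record it -> reachable, so missed

Answer: missed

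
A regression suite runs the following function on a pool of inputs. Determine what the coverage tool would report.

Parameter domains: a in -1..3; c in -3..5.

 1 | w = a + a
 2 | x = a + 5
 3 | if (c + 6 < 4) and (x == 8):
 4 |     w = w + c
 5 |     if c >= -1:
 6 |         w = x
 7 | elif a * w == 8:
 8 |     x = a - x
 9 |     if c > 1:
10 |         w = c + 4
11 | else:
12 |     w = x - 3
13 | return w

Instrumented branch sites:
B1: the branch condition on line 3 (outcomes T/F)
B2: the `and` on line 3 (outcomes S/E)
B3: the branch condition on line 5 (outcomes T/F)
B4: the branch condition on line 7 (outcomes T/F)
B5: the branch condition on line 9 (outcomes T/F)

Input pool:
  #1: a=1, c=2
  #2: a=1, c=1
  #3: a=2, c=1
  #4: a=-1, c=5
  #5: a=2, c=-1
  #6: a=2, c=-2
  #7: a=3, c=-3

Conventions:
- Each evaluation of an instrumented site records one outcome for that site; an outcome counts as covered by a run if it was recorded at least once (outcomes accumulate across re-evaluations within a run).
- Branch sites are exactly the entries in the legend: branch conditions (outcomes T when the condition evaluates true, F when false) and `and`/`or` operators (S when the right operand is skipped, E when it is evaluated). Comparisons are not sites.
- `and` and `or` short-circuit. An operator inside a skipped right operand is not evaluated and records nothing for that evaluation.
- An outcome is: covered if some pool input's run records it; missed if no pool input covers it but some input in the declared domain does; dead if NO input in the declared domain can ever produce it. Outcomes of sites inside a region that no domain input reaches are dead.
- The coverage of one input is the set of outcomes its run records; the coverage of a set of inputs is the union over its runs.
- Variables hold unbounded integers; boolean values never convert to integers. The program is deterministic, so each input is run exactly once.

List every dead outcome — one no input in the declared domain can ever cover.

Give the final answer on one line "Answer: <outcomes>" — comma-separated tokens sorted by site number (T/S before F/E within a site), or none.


sweeping the full domain (45 inputs) for each outcome:
  B3=T: no domain input ever produces it -> dead
  reachable outcomes have witnesses, e.g. B1=T (e.g. a=3, c=-3), B1=F (e.g. a=-1, c=-3), B2=S (e.g. a=-1, c=-2), B2=E (e.g. a=-1, c=-3)
Answer: B3=T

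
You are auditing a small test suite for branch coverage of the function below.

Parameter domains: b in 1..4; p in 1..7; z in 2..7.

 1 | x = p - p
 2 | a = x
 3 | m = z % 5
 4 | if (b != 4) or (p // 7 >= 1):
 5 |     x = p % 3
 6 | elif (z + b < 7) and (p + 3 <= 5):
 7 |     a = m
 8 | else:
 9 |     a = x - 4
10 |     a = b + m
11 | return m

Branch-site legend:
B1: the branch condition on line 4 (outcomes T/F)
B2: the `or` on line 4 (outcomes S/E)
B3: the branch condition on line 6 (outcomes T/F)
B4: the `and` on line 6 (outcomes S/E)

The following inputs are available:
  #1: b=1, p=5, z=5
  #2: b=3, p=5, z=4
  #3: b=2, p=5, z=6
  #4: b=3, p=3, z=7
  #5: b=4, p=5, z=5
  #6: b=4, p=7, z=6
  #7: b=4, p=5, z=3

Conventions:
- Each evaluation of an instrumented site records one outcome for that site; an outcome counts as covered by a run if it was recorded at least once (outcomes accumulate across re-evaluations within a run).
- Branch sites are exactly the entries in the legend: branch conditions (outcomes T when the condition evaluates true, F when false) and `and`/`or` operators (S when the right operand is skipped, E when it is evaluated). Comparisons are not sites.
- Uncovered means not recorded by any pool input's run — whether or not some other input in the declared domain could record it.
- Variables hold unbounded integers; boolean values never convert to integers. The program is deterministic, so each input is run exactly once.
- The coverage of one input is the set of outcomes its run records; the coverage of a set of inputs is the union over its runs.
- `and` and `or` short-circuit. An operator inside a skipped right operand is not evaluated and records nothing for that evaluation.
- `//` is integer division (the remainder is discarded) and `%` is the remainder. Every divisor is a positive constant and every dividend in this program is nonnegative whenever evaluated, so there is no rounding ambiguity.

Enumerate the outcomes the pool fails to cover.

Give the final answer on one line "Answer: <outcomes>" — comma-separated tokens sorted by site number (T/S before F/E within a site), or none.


run #1 (b=1, p=5, z=5) records B1=T, B2=S
run #2 (b=3, p=5, z=4) records B1=T, B2=S
run #3 (b=2, p=5, z=6) records B1=T, B2=S
run #4 (b=3, p=3, z=7) records B1=T, B2=S
run #5 (b=4, p=5, z=5) records B1=F, B2=E, B3=F, B4=S
run #6 (b=4, p=7, z=6) records B1=T, B2=E
run #7 (b=4, p=5, z=3) records B1=F, B2=E, B3=F, B4=S
union over the pool: B1=T, B1=F, B2=S, B2=E, B3=F, B4=S
uncovered (2 of 8): B3=T, B4=E
Answer: B3=T, B4=E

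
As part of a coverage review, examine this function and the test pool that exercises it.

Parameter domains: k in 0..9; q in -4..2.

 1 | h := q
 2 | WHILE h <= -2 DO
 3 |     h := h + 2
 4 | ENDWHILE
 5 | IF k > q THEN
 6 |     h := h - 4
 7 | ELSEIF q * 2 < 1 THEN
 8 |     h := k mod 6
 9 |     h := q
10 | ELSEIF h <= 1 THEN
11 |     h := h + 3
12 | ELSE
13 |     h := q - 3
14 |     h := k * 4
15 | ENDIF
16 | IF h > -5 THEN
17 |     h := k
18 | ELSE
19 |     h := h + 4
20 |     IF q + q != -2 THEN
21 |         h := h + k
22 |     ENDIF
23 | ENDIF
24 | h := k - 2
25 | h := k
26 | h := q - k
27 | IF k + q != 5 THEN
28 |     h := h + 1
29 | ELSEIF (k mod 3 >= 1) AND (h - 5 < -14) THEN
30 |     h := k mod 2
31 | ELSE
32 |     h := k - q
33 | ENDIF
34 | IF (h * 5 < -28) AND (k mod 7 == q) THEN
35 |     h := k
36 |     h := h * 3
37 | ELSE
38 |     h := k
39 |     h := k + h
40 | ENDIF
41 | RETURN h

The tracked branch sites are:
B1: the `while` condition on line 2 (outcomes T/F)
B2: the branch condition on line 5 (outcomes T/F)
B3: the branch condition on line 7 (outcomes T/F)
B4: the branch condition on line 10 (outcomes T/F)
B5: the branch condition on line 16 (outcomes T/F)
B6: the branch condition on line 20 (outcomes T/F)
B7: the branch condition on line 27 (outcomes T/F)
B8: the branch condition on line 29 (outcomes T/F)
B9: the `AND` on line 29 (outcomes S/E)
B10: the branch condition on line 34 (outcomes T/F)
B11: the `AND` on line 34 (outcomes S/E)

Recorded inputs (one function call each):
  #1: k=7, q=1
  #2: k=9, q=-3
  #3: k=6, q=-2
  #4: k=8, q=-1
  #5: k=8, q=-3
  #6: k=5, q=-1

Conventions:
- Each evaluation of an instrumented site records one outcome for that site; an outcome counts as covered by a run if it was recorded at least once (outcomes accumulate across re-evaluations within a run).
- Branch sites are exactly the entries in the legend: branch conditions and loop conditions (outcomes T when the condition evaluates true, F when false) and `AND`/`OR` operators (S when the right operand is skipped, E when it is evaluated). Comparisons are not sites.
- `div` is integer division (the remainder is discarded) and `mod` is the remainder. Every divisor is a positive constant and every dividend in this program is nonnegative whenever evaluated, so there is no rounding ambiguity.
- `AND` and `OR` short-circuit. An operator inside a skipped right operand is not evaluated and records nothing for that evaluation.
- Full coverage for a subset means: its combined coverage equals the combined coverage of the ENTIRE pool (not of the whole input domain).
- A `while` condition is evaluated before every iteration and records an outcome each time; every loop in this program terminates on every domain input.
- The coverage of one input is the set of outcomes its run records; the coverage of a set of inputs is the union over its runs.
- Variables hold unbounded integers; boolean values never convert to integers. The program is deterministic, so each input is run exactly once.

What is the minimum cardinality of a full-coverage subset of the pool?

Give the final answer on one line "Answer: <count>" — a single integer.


test 1 (k=7, q=1) fires B1->F, B2->T, B5->T, B7->T, B11->S, B10->F; hits B1=F, B2=T, B5=T, B7=T, B10=F, B11=S
test 2 (k=9, q=-3) fires B1->T, B1->F, B2->T, B5->F, B6->T, B7->T, B11->E, B10->F; hits B1=T, B1=F, B2=T, B5=F, B6=T, B7=T, B10=F, B11=E
test 3 (k=6, q=-2) fires B1->T, B1->F, B2->T, B5->T, B7->T, B11->E, B10->F; hits B1=T, B1=F, B2=T, B5=T, B7=T, B10=F, B11=E
test 4 (k=8, q=-1) fires B1->F, B2->T, B5->F, B6->F, B7->T, B11->E, B10->F; hits B1=F, B2=T, B5=F, B6=F, B7=T, B10=F, B11=E
test 5 (k=8, q=-3) fires B1->T, B1->F, B2->T, B5->F, B6->T, B7->F, B9->E, B8->T, B11->S, B10->F; hits B1=T, B1=F, B2=T, B5=F, B6=T, B7=F, B8=T, B9=E, B10=F, B11=S
test 6 (k=5, q=-1) fires B1->F, B2->T, B5->F, B6->F, B7->T, B11->S, B10->F; hits B1=F, B2=T, B5=F, B6=F, B7=T, B10=F, B11=S
pool-wide coverage (14 outcomes): B1=T, B1=F, B2=T, B5=T, B5=F, B6=T, B6=F, B7=T, B7=F, B8=T, B9=E, B10=F, B11=S, B11=E
every size-1 subset falls short of the 14 outcomes (best: 10/14)
every size-2 subset falls short of the 14 outcomes (best: 13/14)
inputs {1, 4, 5} (size 3) cover everything; no size-3 subset with a lexicographically smaller index list covers all 14
Answer: 3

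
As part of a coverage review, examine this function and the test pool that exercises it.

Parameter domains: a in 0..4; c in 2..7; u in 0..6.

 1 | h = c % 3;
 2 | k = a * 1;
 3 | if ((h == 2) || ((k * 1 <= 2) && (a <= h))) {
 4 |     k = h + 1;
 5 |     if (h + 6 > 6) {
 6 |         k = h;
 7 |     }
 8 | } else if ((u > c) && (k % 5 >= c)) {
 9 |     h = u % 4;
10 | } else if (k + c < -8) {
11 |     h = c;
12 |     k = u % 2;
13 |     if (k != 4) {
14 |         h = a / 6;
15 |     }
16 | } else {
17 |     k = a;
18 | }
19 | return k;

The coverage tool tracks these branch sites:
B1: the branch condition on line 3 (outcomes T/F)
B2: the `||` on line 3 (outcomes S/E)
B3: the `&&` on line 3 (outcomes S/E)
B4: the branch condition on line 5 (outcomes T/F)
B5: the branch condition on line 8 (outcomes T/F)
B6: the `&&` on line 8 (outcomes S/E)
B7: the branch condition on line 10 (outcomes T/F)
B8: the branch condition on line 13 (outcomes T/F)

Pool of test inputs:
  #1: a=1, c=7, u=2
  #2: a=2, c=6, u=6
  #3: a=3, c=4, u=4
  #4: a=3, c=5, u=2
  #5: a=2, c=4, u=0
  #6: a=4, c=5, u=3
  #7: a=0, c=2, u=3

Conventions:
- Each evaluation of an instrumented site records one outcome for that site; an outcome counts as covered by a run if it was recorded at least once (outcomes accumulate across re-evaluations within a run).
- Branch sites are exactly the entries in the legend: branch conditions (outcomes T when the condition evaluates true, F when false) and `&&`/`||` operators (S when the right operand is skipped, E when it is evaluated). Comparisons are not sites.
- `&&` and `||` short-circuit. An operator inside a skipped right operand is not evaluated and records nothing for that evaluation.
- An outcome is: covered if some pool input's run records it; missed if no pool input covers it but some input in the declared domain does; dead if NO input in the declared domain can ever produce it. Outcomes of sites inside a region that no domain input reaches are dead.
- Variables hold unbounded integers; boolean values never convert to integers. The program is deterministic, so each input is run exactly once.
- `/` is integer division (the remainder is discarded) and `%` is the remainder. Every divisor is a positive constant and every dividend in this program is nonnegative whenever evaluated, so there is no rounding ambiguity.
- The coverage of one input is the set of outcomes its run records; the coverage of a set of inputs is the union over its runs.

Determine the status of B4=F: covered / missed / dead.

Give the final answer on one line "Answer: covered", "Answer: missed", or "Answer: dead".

no pool input records B4=F
but domain input (a=0, c=3, u=0) does record it -> reachable, so missed

Answer: missed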